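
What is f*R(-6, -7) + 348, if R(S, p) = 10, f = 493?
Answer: 5278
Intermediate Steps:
f*R(-6, -7) + 348 = 493*10 + 348 = 4930 + 348 = 5278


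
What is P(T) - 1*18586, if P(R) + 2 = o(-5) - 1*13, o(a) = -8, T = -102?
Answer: -18609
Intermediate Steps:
P(R) = -23 (P(R) = -2 + (-8 - 1*13) = -2 + (-8 - 13) = -2 - 21 = -23)
P(T) - 1*18586 = -23 - 1*18586 = -23 - 18586 = -18609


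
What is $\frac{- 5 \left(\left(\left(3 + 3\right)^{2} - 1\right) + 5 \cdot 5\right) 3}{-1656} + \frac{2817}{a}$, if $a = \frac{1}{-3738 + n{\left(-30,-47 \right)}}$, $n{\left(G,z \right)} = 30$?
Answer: $- \frac{480490031}{46} \approx -1.0445 \cdot 10^{7}$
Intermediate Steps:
$a = - \frac{1}{3708}$ ($a = \frac{1}{-3738 + 30} = \frac{1}{-3708} = - \frac{1}{3708} \approx -0.00026969$)
$\frac{- 5 \left(\left(\left(3 + 3\right)^{2} - 1\right) + 5 \cdot 5\right) 3}{-1656} + \frac{2817}{a} = \frac{- 5 \left(\left(\left(3 + 3\right)^{2} - 1\right) + 5 \cdot 5\right) 3}{-1656} + \frac{2817}{- \frac{1}{3708}} = - 5 \left(\left(6^{2} - 1\right) + 25\right) 3 \left(- \frac{1}{1656}\right) + 2817 \left(-3708\right) = - 5 \left(\left(36 - 1\right) + 25\right) 3 \left(- \frac{1}{1656}\right) - 10445436 = - 5 \left(35 + 25\right) 3 \left(- \frac{1}{1656}\right) - 10445436 = \left(-5\right) 60 \cdot 3 \left(- \frac{1}{1656}\right) - 10445436 = \left(-300\right) 3 \left(- \frac{1}{1656}\right) - 10445436 = \left(-900\right) \left(- \frac{1}{1656}\right) - 10445436 = \frac{25}{46} - 10445436 = - \frac{480490031}{46}$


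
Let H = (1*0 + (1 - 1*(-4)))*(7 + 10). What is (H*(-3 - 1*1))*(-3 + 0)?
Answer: 1020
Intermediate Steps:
H = 85 (H = (0 + (1 + 4))*17 = (0 + 5)*17 = 5*17 = 85)
(H*(-3 - 1*1))*(-3 + 0) = (85*(-3 - 1*1))*(-3 + 0) = (85*(-3 - 1))*(-3) = (85*(-4))*(-3) = -340*(-3) = 1020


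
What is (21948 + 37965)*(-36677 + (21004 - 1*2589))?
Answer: -1094131206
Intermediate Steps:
(21948 + 37965)*(-36677 + (21004 - 1*2589)) = 59913*(-36677 + (21004 - 2589)) = 59913*(-36677 + 18415) = 59913*(-18262) = -1094131206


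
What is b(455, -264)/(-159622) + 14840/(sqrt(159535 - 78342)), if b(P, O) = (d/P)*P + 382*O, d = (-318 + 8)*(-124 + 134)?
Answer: 51974/79811 + 2120*sqrt(1657)/1657 ≈ 52.732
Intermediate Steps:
d = -3100 (d = -310*10 = -3100)
b(P, O) = -3100 + 382*O (b(P, O) = (-3100/P)*P + 382*O = -3100 + 382*O)
b(455, -264)/(-159622) + 14840/(sqrt(159535 - 78342)) = (-3100 + 382*(-264))/(-159622) + 14840/(sqrt(159535 - 78342)) = (-3100 - 100848)*(-1/159622) + 14840/(sqrt(81193)) = -103948*(-1/159622) + 14840/((7*sqrt(1657))) = 51974/79811 + 14840*(sqrt(1657)/11599) = 51974/79811 + 2120*sqrt(1657)/1657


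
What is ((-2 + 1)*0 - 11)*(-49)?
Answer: 539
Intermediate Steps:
((-2 + 1)*0 - 11)*(-49) = (-1*0 - 11)*(-49) = (0 - 11)*(-49) = -11*(-49) = 539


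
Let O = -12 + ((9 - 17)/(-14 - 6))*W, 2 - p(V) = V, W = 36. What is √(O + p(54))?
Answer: 2*I*√310/5 ≈ 7.0427*I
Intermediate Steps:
p(V) = 2 - V
O = 12/5 (O = -12 + ((9 - 17)/(-14 - 6))*36 = -12 - 8/(-20)*36 = -12 - 8*(-1/20)*36 = -12 + (⅖)*36 = -12 + 72/5 = 12/5 ≈ 2.4000)
√(O + p(54)) = √(12/5 + (2 - 1*54)) = √(12/5 + (2 - 54)) = √(12/5 - 52) = √(-248/5) = 2*I*√310/5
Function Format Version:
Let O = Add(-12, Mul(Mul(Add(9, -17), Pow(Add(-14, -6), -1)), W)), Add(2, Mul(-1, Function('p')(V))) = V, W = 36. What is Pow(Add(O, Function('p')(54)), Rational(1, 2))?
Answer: Mul(Rational(2, 5), I, Pow(310, Rational(1, 2))) ≈ Mul(7.0427, I)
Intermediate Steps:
Function('p')(V) = Add(2, Mul(-1, V))
O = Rational(12, 5) (O = Add(-12, Mul(Mul(Add(9, -17), Pow(Add(-14, -6), -1)), 36)) = Add(-12, Mul(Mul(-8, Pow(-20, -1)), 36)) = Add(-12, Mul(Mul(-8, Rational(-1, 20)), 36)) = Add(-12, Mul(Rational(2, 5), 36)) = Add(-12, Rational(72, 5)) = Rational(12, 5) ≈ 2.4000)
Pow(Add(O, Function('p')(54)), Rational(1, 2)) = Pow(Add(Rational(12, 5), Add(2, Mul(-1, 54))), Rational(1, 2)) = Pow(Add(Rational(12, 5), Add(2, -54)), Rational(1, 2)) = Pow(Add(Rational(12, 5), -52), Rational(1, 2)) = Pow(Rational(-248, 5), Rational(1, 2)) = Mul(Rational(2, 5), I, Pow(310, Rational(1, 2)))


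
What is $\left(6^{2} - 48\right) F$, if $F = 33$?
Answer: $-396$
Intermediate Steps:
$\left(6^{2} - 48\right) F = \left(6^{2} - 48\right) 33 = \left(36 - 48\right) 33 = \left(-12\right) 33 = -396$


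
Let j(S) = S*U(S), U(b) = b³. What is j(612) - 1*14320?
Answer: 140283193616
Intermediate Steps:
j(S) = S⁴ (j(S) = S*S³ = S⁴)
j(612) - 1*14320 = 612⁴ - 1*14320 = 140283207936 - 14320 = 140283193616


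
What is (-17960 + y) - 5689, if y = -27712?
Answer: -51361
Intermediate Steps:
(-17960 + y) - 5689 = (-17960 - 27712) - 5689 = -45672 - 5689 = -51361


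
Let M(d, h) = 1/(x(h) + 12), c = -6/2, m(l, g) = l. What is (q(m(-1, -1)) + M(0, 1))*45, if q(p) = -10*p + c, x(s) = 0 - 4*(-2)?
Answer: 1269/4 ≈ 317.25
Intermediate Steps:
x(s) = 8 (x(s) = 0 + 8 = 8)
c = -3 (c = -6*½ = -3)
M(d, h) = 1/20 (M(d, h) = 1/(8 + 12) = 1/20)
q(p) = -3 - 10*p (q(p) = -10*p - 3 = -3 - 10*p)
(q(m(-1, -1)) + M(0, 1))*45 = ((-3 - 10*(-1)) + 1/20)*45 = ((-3 + 10) + 1/20)*45 = (7 + 1/20)*45 = (141/20)*45 = 1269/4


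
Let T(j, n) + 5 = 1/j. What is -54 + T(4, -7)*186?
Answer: -1875/2 ≈ -937.50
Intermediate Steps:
T(j, n) = -5 + 1/j
-54 + T(4, -7)*186 = -54 + (-5 + 1/4)*186 = -54 + (-5 + ¼)*186 = -54 - 19/4*186 = -54 - 1767/2 = -1875/2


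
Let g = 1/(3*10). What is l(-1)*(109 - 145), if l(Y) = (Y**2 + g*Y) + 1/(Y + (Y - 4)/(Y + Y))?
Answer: -294/5 ≈ -58.800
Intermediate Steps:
g = 1/30 (g = (1/3)*(1/10) = 1/30 ≈ 0.033333)
l(Y) = Y**2 + 1/(Y + (-4 + Y)/(2*Y)) + Y/30 (l(Y) = (Y**2 + Y/30) + 1/(Y + (Y - 4)/(Y + Y)) = (Y**2 + Y/30) + 1/(Y + (-4 + Y)/((2*Y))) = (Y**2 + Y/30) + 1/(Y + (-4 + Y)*(1/(2*Y))) = (Y**2 + Y/30) + 1/(Y + (-4 + Y)/(2*Y)) = Y**2 + 1/(Y + (-4 + Y)/(2*Y)) + Y/30)
l(-1)*(109 - 145) = ((1/30)*(-1)*(56 - 119*(-1) + 32*(-1)**2 + 60*(-1)**3)/(-4 - 1 + 2*(-1)**2))*(109 - 145) = ((1/30)*(-1)*(56 + 119 + 32*1 + 60*(-1))/(-4 - 1 + 2*1))*(-36) = ((1/30)*(-1)*(56 + 119 + 32 - 60)/(-4 - 1 + 2))*(-36) = ((1/30)*(-1)*147/(-3))*(-36) = ((1/30)*(-1)*(-1/3)*147)*(-36) = (49/30)*(-36) = -294/5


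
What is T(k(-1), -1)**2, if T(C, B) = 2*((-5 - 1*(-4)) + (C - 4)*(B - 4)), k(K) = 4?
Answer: 4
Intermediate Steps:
T(C, B) = -2 + 2*(-4 + B)*(-4 + C) (T(C, B) = 2*((-5 + 4) + (-4 + C)*(-4 + B)) = 2*(-1 + (-4 + B)*(-4 + C)) = -2 + 2*(-4 + B)*(-4 + C))
T(k(-1), -1)**2 = (30 - 8*(-1) - 8*4 + 2*(-1)*4)**2 = (30 + 8 - 32 - 8)**2 = (-2)**2 = 4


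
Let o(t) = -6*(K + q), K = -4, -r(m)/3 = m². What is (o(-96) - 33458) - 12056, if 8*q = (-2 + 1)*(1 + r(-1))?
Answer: -90983/2 ≈ -45492.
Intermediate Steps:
r(m) = -3*m²
q = ¼ (q = ((-2 + 1)*(1 - 3*(-1)²))/8 = (-(1 - 3*1))/8 = (-(1 - 3))/8 = (-1*(-2))/8 = (⅛)*2 = ¼ ≈ 0.25000)
o(t) = 45/2 (o(t) = -6*(-4 + ¼) = -6*(-15/4) = 45/2)
(o(-96) - 33458) - 12056 = (45/2 - 33458) - 12056 = -66871/2 - 12056 = -90983/2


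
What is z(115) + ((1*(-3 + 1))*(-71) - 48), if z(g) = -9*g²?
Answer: -118931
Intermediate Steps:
z(115) + ((1*(-3 + 1))*(-71) - 48) = -9*115² + ((1*(-3 + 1))*(-71) - 48) = -9*13225 + ((1*(-2))*(-71) - 48) = -119025 + (-2*(-71) - 48) = -119025 + (142 - 48) = -119025 + 94 = -118931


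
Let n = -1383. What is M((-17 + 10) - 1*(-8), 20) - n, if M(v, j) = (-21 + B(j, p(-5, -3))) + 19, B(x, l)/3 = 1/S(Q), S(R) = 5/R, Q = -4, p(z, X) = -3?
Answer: 6893/5 ≈ 1378.6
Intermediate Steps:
B(x, l) = -12/5 (B(x, l) = 3/((5/(-4))) = 3/((5*(-¼))) = 3/(-5/4) = 3*(-⅘) = -12/5)
M(v, j) = -22/5 (M(v, j) = (-21 - 12/5) + 19 = -117/5 + 19 = -22/5)
M((-17 + 10) - 1*(-8), 20) - n = -22/5 - 1*(-1383) = -22/5 + 1383 = 6893/5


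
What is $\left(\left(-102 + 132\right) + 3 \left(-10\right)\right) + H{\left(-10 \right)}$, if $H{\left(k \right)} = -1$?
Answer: $-1$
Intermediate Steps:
$\left(\left(-102 + 132\right) + 3 \left(-10\right)\right) + H{\left(-10 \right)} = \left(\left(-102 + 132\right) + 3 \left(-10\right)\right) - 1 = \left(30 - 30\right) - 1 = 0 - 1 = -1$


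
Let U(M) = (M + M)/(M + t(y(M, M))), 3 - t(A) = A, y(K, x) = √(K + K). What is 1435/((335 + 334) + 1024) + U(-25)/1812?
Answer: 347594945/409540086 - 125*I*√2/483804 ≈ 0.84874 - 0.00036539*I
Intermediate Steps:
y(K, x) = √2*√K (y(K, x) = √(2*K) = √2*√K)
t(A) = 3 - A
U(M) = 2*M/(3 + M - √2*√M) (U(M) = (M + M)/(M + (3 - √2*√M)) = (2*M)/(M + (3 - √2*√M)) = (2*M)/(3 + M - √2*√M) = 2*M/(3 + M - √2*√M))
1435/((335 + 334) + 1024) + U(-25)/1812 = 1435/((335 + 334) + 1024) + (2*(-25)/(3 - 25 - √2*√(-25)))/1812 = 1435/(669 + 1024) + (2*(-25)/(3 - 25 - √2*5*I))*(1/1812) = 1435/1693 + (2*(-25)/(3 - 25 - 5*I*√2))*(1/1812) = 1435*(1/1693) + (2*(-25)/(-22 - 5*I*√2))*(1/1812) = 1435/1693 - 50/(-22 - 5*I*√2)*(1/1812) = 1435/1693 - 25/(906*(-22 - 5*I*√2))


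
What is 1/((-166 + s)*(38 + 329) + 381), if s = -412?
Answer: -1/211745 ≈ -4.7227e-6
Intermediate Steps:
1/((-166 + s)*(38 + 329) + 381) = 1/((-166 - 412)*(38 + 329) + 381) = 1/(-578*367 + 381) = 1/(-212126 + 381) = 1/(-211745) = -1/211745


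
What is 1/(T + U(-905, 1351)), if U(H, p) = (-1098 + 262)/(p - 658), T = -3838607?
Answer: -63/241832317 ≈ -2.6051e-7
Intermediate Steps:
U(H, p) = -836/(-658 + p)
1/(T + U(-905, 1351)) = 1/(-3838607 - 836/(-658 + 1351)) = 1/(-3838607 - 836/693) = 1/(-3838607 - 836*1/693) = 1/(-3838607 - 76/63) = 1/(-241832317/63) = -63/241832317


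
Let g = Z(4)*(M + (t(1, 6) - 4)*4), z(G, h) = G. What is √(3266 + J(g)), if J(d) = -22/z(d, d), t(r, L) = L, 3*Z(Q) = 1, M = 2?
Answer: √81485/5 ≈ 57.091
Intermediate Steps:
Z(Q) = ⅓ (Z(Q) = (⅓)*1 = ⅓)
g = 10/3 (g = (2 + (6 - 4)*4)/3 = (2 + 2*4)/3 = (2 + 8)/3 = (⅓)*10 = 10/3 ≈ 3.3333)
J(d) = -22/d
√(3266 + J(g)) = √(3266 - 22/10/3) = √(3266 - 22*3/10) = √(3266 - 33/5) = √(16297/5) = √81485/5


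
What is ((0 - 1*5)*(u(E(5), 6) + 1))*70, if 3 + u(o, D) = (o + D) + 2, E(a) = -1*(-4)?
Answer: -3500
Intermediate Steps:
E(a) = 4
u(o, D) = -1 + D + o (u(o, D) = -3 + ((o + D) + 2) = -3 + ((D + o) + 2) = -3 + (2 + D + o) = -1 + D + o)
((0 - 1*5)*(u(E(5), 6) + 1))*70 = ((0 - 1*5)*((-1 + 6 + 4) + 1))*70 = ((0 - 5)*(9 + 1))*70 = -5*10*70 = -50*70 = -3500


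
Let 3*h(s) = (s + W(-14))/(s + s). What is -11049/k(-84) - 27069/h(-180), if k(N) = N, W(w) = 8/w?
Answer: -357831913/2212 ≈ -1.6177e+5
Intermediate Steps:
h(s) = (-4/7 + s)/(6*s) (h(s) = ((s + 8/(-14))/(s + s))/3 = ((s + 8*(-1/14))/((2*s)))/3 = ((s - 4/7)*(1/(2*s)))/3 = ((-4/7 + s)*(1/(2*s)))/3 = ((-4/7 + s)/(2*s))/3 = (-4/7 + s)/(6*s))
-11049/k(-84) - 27069/h(-180) = -11049/(-84) - 27069*(-7560/(-4 + 7*(-180))) = -11049*(-1/84) - 27069*(-7560/(-4 - 1260)) = 3683/28 - 27069/((1/42)*(-1/180)*(-1264)) = 3683/28 - 27069/158/945 = 3683/28 - 27069*945/158 = 3683/28 - 25580205/158 = -357831913/2212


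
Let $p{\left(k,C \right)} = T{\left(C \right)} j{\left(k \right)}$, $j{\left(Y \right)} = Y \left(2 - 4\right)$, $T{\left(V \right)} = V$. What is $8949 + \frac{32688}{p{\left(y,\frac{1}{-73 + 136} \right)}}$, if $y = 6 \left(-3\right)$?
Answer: $66153$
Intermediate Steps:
$j{\left(Y \right)} = - 2 Y$ ($j{\left(Y \right)} = Y \left(-2\right) = - 2 Y$)
$y = -18$
$p{\left(k,C \right)} = - 2 C k$ ($p{\left(k,C \right)} = C \left(- 2 k\right) = - 2 C k$)
$8949 + \frac{32688}{p{\left(y,\frac{1}{-73 + 136} \right)}} = 8949 + \frac{32688}{\left(-2\right) \frac{1}{-73 + 136} \left(-18\right)} = 8949 + \frac{32688}{\left(-2\right) \frac{1}{63} \left(-18\right)} = 8949 + \frac{32688}{\frac{4}{7}} = 8949 + 32688 \cdot \frac{7}{4} = 8949 + 57204 = 66153$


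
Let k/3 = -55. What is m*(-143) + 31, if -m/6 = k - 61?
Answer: -193877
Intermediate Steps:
k = -165 (k = 3*(-55) = -165)
m = 1356 (m = -6*(-165 - 61) = -6*(-226) = 1356)
m*(-143) + 31 = 1356*(-143) + 31 = -193908 + 31 = -193877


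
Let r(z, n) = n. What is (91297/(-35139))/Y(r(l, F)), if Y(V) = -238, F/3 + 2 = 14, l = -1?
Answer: 91297/8363082 ≈ 0.010917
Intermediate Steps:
F = 36 (F = -6 + 3*14 = -6 + 42 = 36)
(91297/(-35139))/Y(r(l, F)) = (91297/(-35139))/(-238) = (91297*(-1/35139))*(-1/238) = -91297/35139*(-1/238) = 91297/8363082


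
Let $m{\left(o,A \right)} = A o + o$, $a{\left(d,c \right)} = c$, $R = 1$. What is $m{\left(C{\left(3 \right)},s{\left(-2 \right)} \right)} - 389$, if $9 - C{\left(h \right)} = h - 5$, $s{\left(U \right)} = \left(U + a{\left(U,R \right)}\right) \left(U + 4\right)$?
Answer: $-400$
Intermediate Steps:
$s{\left(U \right)} = \left(1 + U\right) \left(4 + U\right)$ ($s{\left(U \right)} = \left(U + 1\right) \left(U + 4\right) = \left(1 + U\right) \left(4 + U\right)$)
$C{\left(h \right)} = 14 - h$ ($C{\left(h \right)} = 9 - \left(h - 5\right) = 9 - \left(-5 + h\right) = 14 - h$)
$m{\left(o,A \right)} = o + A o$
$m{\left(C{\left(3 \right)},s{\left(-2 \right)} \right)} - 389 = \left(14 - 3\right) \left(1 + \left(4 + \left(-2\right)^{2} + 5 \left(-2\right)\right)\right) - 389 = \left(14 - 3\right) \left(1 + \left(4 + 4 - 10\right)\right) - 389 = 11 \left(1 - 2\right) - 389 = 11 \left(-1\right) - 389 = -11 - 389 = -400$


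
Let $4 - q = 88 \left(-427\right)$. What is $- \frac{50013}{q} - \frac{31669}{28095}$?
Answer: $- \frac{519047251}{211162020} \approx -2.4581$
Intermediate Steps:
$q = 37580$ ($q = 4 - 88 \left(-427\right) = 4 - -37576 = 4 + 37576 = 37580$)
$- \frac{50013}{q} - \frac{31669}{28095} = - \frac{50013}{37580} - \frac{31669}{28095} = - \frac{519047251}{211162020}$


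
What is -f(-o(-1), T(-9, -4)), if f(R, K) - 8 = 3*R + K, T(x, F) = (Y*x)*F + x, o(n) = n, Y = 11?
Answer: -398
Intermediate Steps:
T(x, F) = x + 11*F*x (T(x, F) = (11*x)*F + x = 11*F*x + x = x + 11*F*x)
f(R, K) = 8 + K + 3*R (f(R, K) = 8 + (3*R + K) = 8 + (K + 3*R) = 8 + K + 3*R)
-f(-o(-1), T(-9, -4)) = -(8 - 9*(1 + 11*(-4)) + 3*(-1*(-1))) = -(8 - 9*(1 - 44) + 3*1) = -(8 - 9*(-43) + 3) = -(8 + 387 + 3) = -1*398 = -398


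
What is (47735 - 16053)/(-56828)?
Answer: -15841/28414 ≈ -0.55751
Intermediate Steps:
(47735 - 16053)/(-56828) = 31682*(-1/56828) = -15841/28414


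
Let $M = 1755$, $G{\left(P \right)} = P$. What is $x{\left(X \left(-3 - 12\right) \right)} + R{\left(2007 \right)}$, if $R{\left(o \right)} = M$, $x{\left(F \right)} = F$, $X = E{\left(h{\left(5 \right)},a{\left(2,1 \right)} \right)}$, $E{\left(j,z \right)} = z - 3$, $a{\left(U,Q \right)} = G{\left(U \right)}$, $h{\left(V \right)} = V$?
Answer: $1770$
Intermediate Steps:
$a{\left(U,Q \right)} = U$
$E{\left(j,z \right)} = -3 + z$
$X = -1$ ($X = -3 + 2 = -1$)
$R{\left(o \right)} = 1755$
$x{\left(X \left(-3 - 12\right) \right)} + R{\left(2007 \right)} = - (-3 - 12) + 1755 = \left(-1\right) \left(-15\right) + 1755 = 15 + 1755 = 1770$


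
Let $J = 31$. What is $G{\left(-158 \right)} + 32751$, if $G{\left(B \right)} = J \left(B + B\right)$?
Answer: $22955$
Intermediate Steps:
$G{\left(B \right)} = 62 B$ ($G{\left(B \right)} = 31 \left(B + B\right) = 31 \cdot 2 B = 62 B$)
$G{\left(-158 \right)} + 32751 = 62 \left(-158\right) + 32751 = -9796 + 32751 = 22955$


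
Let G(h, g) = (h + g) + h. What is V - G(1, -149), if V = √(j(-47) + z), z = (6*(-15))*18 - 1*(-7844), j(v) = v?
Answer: 147 + √6177 ≈ 225.59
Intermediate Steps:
z = 6224 (z = -90*18 + 7844 = -1620 + 7844 = 6224)
V = √6177 (V = √(-47 + 6224) = √6177 ≈ 78.594)
G(h, g) = g + 2*h (G(h, g) = (g + h) + h = g + 2*h)
V - G(1, -149) = √6177 - (-149 + 2*1) = √6177 - (-149 + 2) = √6177 - 1*(-147) = √6177 + 147 = 147 + √6177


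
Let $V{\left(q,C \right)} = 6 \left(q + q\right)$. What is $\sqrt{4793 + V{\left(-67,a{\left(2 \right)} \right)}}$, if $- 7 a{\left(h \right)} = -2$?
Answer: $\sqrt{3989} \approx 63.159$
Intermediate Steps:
$a{\left(h \right)} = \frac{2}{7}$ ($a{\left(h \right)} = \left(- \frac{1}{7}\right) \left(-2\right) = \frac{2}{7}$)
$V{\left(q,C \right)} = 12 q$ ($V{\left(q,C \right)} = 6 \cdot 2 q = 12 q$)
$\sqrt{4793 + V{\left(-67,a{\left(2 \right)} \right)}} = \sqrt{4793 + 12 \left(-67\right)} = \sqrt{4793 - 804} = \sqrt{3989}$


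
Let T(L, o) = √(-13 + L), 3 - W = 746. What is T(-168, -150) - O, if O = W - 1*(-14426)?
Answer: -13683 + I*√181 ≈ -13683.0 + 13.454*I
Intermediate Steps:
W = -743 (W = 3 - 1*746 = 3 - 746 = -743)
O = 13683 (O = -743 - 1*(-14426) = -743 + 14426 = 13683)
T(-168, -150) - O = √(-13 - 168) - 1*13683 = √(-181) - 13683 = I*√181 - 13683 = -13683 + I*√181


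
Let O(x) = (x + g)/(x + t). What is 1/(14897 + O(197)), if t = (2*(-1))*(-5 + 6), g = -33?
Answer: 195/2905079 ≈ 6.7124e-5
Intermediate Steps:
t = -2 (t = -2*1 = -2)
O(x) = (-33 + x)/(-2 + x) (O(x) = (x - 33)/(x - 2) = (-33 + x)/(-2 + x))
1/(14897 + O(197)) = 1/(14897 + (-33 + 197)/(-2 + 197)) = 1/(14897 + 164/195) = 1/(2905079/195) = 195/2905079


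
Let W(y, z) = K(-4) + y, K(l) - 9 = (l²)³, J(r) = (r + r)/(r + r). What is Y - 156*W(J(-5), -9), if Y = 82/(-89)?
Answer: -57007786/89 ≈ -6.4054e+5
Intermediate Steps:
J(r) = 1 (J(r) = (2*r)/((2*r)) = (2*r)*(1/(2*r)) = 1)
K(l) = 9 + l⁶ (K(l) = 9 + (l²)³ = 9 + l⁶)
W(y, z) = 4105 + y (W(y, z) = (9 + (-4)⁶) + y = (9 + 4096) + y = 4105 + y)
Y = -82/89 (Y = 82*(-1/89) = -82/89 ≈ -0.92135)
Y - 156*W(J(-5), -9) = -82/89 - 156*(4105 + 1) = -82/89 - 156*4106 = -82/89 - 640536 = -57007786/89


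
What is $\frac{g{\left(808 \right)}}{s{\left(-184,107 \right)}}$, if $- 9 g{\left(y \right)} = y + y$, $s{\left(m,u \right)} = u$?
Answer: $- \frac{1616}{963} \approx -1.6781$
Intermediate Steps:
$g{\left(y \right)} = - \frac{2 y}{9}$ ($g{\left(y \right)} = - \frac{y + y}{9} = - \frac{2 y}{9}$)
$\frac{g{\left(808 \right)}}{s{\left(-184,107 \right)}} = \frac{\left(- \frac{2}{9}\right) 808}{107} = \left(- \frac{1616}{9}\right) \frac{1}{107} = - \frac{1616}{963}$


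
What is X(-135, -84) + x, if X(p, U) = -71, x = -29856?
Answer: -29927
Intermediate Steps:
X(-135, -84) + x = -71 - 29856 = -29927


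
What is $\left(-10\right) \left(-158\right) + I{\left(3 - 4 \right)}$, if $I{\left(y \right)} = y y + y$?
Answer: $1580$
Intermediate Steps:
$I{\left(y \right)} = y + y^{2}$ ($I{\left(y \right)} = y^{2} + y = y + y^{2}$)
$\left(-10\right) \left(-158\right) + I{\left(3 - 4 \right)} = \left(-10\right) \left(-158\right) + \left(3 - 4\right) \left(1 + \left(3 - 4\right)\right) = 1580 + \left(3 - 4\right) \left(1 + \left(3 - 4\right)\right) = 1580 - \left(1 - 1\right) = 1580 - 0 = 1580 + 0 = 1580$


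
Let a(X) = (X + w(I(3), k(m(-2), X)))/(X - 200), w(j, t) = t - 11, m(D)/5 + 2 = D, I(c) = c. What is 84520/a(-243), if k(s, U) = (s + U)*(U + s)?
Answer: -7488472/13783 ≈ -543.31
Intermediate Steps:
m(D) = -10 + 5*D
k(s, U) = (U + s)² (k(s, U) = (U + s)*(U + s) = (U + s)²)
w(j, t) = -11 + t
a(X) = (-11 + X + (-20 + X)²)/(-200 + X) (a(X) = (X + (-11 + (X + (-10 + 5*(-2)))²))/(X - 200) = (X + (-11 + (X + (-10 - 10))²))/(-200 + X) = (X + (-11 + (X - 20)²))/(-200 + X) = (X + (-11 + (-20 + X)²))/(-200 + X) = (-11 + X + (-20 + X)²)/(-200 + X))
84520/a(-243) = 84520/(((-11 - 243 + (-20 - 243)²)/(-200 - 243))) = 84520/(((-11 - 243 + (-263)²)/(-443))) = 84520/((-(-11 - 243 + 69169)/443)) = 84520/((-1/443*68915)) = 84520/(-68915/443) = 84520*(-443/68915) = -7488472/13783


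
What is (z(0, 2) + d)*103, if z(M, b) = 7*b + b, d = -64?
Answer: -4944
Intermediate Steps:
z(M, b) = 8*b
(z(0, 2) + d)*103 = (8*2 - 64)*103 = (16 - 64)*103 = -48*103 = -4944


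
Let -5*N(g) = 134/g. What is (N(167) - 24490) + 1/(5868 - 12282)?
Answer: -131161708411/5355690 ≈ -24490.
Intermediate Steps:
N(g) = -134/(5*g)
(N(167) - 24490) + 1/(5868 - 12282) = (-134/5/167 - 24490) + 1/(5868 - 12282) = (-134/5*1/167 - 24490) + 1/(-6414) = (-134/835 - 24490) - 1/6414 = -20449284/835 - 1/6414 = -131161708411/5355690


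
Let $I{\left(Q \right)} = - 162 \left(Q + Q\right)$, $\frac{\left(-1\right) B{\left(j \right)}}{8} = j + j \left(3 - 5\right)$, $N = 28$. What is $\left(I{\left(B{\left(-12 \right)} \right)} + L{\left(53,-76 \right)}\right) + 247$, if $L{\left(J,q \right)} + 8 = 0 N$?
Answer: $31343$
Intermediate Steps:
$L{\left(J,q \right)} = -8$ ($L{\left(J,q \right)} = -8 + 0 \cdot 28 = -8 + 0 = -8$)
$B{\left(j \right)} = 8 j$ ($B{\left(j \right)} = - 8 \left(j + j \left(3 - 5\right)\right) = - 8 \left(j + j \left(-2\right)\right) = - 8 \left(j - 2 j\right) = - 8 \left(- j\right) = 8 j$)
$I{\left(Q \right)} = - 324 Q$ ($I{\left(Q \right)} = - 162 \cdot 2 Q = - 324 Q$)
$\left(I{\left(B{\left(-12 \right)} \right)} + L{\left(53,-76 \right)}\right) + 247 = \left(- 324 \cdot 8 \left(-12\right) - 8\right) + 247 = \left(\left(-324\right) \left(-96\right) - 8\right) + 247 = \left(31104 - 8\right) + 247 = 31096 + 247 = 31343$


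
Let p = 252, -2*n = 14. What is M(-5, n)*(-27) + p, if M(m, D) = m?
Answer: 387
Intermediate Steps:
n = -7 (n = -1/2*14 = -7)
M(-5, n)*(-27) + p = -5*(-27) + 252 = 135 + 252 = 387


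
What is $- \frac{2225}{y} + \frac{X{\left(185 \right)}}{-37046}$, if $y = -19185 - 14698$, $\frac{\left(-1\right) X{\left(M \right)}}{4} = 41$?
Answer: $\frac{43992081}{627614809} \approx 0.070094$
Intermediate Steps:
$X{\left(M \right)} = -164$ ($X{\left(M \right)} = \left(-4\right) 41 = -164$)
$y = -33883$ ($y = -19185 - 14698 = -33883$)
$- \frac{2225}{y} + \frac{X{\left(185 \right)}}{-37046} = - \frac{2225}{-33883} - \frac{164}{-37046} = \left(-2225\right) \left(- \frac{1}{33883}\right) - - \frac{82}{18523} = \frac{2225}{33883} + \frac{82}{18523} = \frac{43992081}{627614809}$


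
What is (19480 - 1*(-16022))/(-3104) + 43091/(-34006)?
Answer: -3456277/272048 ≈ -12.705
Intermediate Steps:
(19480 - 1*(-16022))/(-3104) + 43091/(-34006) = (19480 + 16022)*(-1/3104) + 43091*(-1/34006) = 35502*(-1/3104) - 43091/34006 = -183/16 - 43091/34006 = -3456277/272048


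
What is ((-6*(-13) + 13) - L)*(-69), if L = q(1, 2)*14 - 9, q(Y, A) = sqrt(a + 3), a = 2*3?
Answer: -4002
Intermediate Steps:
a = 6
q(Y, A) = 3 (q(Y, A) = sqrt(6 + 3) = sqrt(9) = 3)
L = 33 (L = 3*14 - 9 = 42 - 9 = 33)
((-6*(-13) + 13) - L)*(-69) = ((-6*(-13) + 13) - 1*33)*(-69) = ((78 + 13) - 33)*(-69) = (91 - 33)*(-69) = 58*(-69) = -4002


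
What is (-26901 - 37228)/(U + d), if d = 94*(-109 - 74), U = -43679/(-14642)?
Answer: 72228986/19371385 ≈ 3.7286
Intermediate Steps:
U = 43679/14642 (U = -43679*(-1/14642) = 43679/14642 ≈ 2.9831)
d = -17202 (d = 94*(-183) = -17202)
(-26901 - 37228)/(U + d) = (-26901 - 37228)/(43679/14642 - 17202) = -64129/(-251828005/14642) = -64129*(-14642/251828005) = 72228986/19371385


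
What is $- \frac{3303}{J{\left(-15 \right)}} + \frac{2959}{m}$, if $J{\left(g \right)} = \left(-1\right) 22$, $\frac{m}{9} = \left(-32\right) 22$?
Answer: $\frac{948305}{6336} \approx 149.67$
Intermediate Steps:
$m = -6336$ ($m = 9 \left(\left(-32\right) 22\right) = 9 \left(-704\right) = -6336$)
$J{\left(g \right)} = -22$
$- \frac{3303}{J{\left(-15 \right)}} + \frac{2959}{m} = - \frac{3303}{-22} + \frac{2959}{-6336} = \left(-3303\right) \left(- \frac{1}{22}\right) + 2959 \left(- \frac{1}{6336}\right) = \frac{3303}{22} - \frac{269}{576} = \frac{948305}{6336}$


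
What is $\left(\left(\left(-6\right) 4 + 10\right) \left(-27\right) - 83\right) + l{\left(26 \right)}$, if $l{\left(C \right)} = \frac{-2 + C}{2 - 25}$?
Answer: $\frac{6761}{23} \approx 293.96$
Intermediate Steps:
$l{\left(C \right)} = \frac{2}{23} - \frac{C}{23}$ ($l{\left(C \right)} = \frac{-2 + C}{-23} = \left(-2 + C\right) \left(- \frac{1}{23}\right) = \frac{2}{23} - \frac{C}{23}$)
$\left(\left(\left(-6\right) 4 + 10\right) \left(-27\right) - 83\right) + l{\left(26 \right)} = \left(\left(\left(-6\right) 4 + 10\right) \left(-27\right) - 83\right) + \left(\frac{2}{23} - \frac{26}{23}\right) = \left(\left(-24 + 10\right) \left(-27\right) - 83\right) + \left(\frac{2}{23} - \frac{26}{23}\right) = \left(\left(-14\right) \left(-27\right) - 83\right) - \frac{24}{23} = \left(378 - 83\right) - \frac{24}{23} = 295 - \frac{24}{23} = \frac{6761}{23}$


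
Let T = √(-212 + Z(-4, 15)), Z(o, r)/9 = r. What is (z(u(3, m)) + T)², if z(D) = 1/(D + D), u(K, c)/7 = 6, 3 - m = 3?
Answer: -543311/7056 + I*√77/42 ≈ -77.0 + 0.20893*I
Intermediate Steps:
m = 0 (m = 3 - 1*3 = 3 - 3 = 0)
u(K, c) = 42 (u(K, c) = 7*6 = 42)
Z(o, r) = 9*r
T = I*√77 (T = √(-212 + 9*15) = √(-212 + 135) = √(-77) = I*√77 ≈ 8.775*I)
z(D) = 1/(2*D)
(z(u(3, m)) + T)² = ((½)/42 + I*√77)² = ((½)*(1/42) + I*√77)² = (1/84 + I*√77)²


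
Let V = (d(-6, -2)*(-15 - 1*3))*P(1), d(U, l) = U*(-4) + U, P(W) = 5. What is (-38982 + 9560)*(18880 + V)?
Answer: -507823720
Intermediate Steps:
d(U, l) = -3*U (d(U, l) = -4*U + U = -3*U)
V = -1620 (V = ((-3*(-6))*(-15 - 1*3))*5 = (18*(-15 - 3))*5 = (18*(-18))*5 = -324*5 = -1620)
(-38982 + 9560)*(18880 + V) = (-38982 + 9560)*(18880 - 1620) = -29422*17260 = -507823720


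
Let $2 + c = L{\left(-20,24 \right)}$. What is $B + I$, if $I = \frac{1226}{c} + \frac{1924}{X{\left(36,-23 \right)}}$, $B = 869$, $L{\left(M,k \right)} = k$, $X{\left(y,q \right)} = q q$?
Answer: $\frac{5402152}{5819} \approx 928.36$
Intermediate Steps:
$X{\left(y,q \right)} = q^{2}$
$c = 22$ ($c = -2 + 24 = 22$)
$I = \frac{345441}{5819}$ ($I = \frac{1226}{22} + \frac{1924}{\left(-23\right)^{2}} = 1226 \cdot \frac{1}{22} + \frac{1924}{529} = \frac{613}{11} + 1924 \cdot \frac{1}{529} = \frac{613}{11} + \frac{1924}{529} = \frac{345441}{5819} \approx 59.364$)
$B + I = 869 + \frac{345441}{5819} = \frac{5402152}{5819}$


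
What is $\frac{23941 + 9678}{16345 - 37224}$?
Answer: $- \frac{33619}{20879} \approx -1.6102$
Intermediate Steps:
$\frac{23941 + 9678}{16345 - 37224} = \frac{33619}{-20879} = 33619 \left(- \frac{1}{20879}\right) = - \frac{33619}{20879}$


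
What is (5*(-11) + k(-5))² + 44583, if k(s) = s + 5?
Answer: 47608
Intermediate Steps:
k(s) = 5 + s
(5*(-11) + k(-5))² + 44583 = (5*(-11) + (5 - 5))² + 44583 = (-55 + 0)² + 44583 = (-55)² + 44583 = 3025 + 44583 = 47608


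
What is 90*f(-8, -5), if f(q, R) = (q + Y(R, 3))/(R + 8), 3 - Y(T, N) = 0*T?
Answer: -150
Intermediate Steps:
Y(T, N) = 3 (Y(T, N) = 3 - 0*T = 3 - 1*0 = 3 + 0 = 3)
f(q, R) = (3 + q)/(8 + R) (f(q, R) = (q + 3)/(R + 8) = (3 + q)/(8 + R))
90*f(-8, -5) = 90*((3 - 8)/(8 - 5)) = 90*(-5/3) = -150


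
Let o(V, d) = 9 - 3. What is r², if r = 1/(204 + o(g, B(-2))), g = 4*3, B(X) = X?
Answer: 1/44100 ≈ 2.2676e-5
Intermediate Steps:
g = 12
o(V, d) = 6
r = 1/210 (r = 1/(204 + 6) = 1/210 ≈ 0.0047619)
r² = (1/210)² = 1/44100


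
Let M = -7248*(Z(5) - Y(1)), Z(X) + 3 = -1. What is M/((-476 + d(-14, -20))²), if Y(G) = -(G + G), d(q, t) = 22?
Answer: 3624/51529 ≈ 0.070329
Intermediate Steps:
Z(X) = -4 (Z(X) = -3 - 1 = -4)
Y(G) = -2*G
M = 14496 (M = -7248*(-4 - (-2)) = -7248*(-4 - 1*(-2)) = -7248*(-4 + 2) = -7248*(-2) = 14496)
M/((-476 + d(-14, -20))²) = 14496/((-476 + 22)²) = 14496/((-454)²) = 14496/206116 = 14496*(1/206116) = 3624/51529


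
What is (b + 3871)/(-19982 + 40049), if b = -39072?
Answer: -35201/20067 ≈ -1.7542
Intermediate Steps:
(b + 3871)/(-19982 + 40049) = (-39072 + 3871)/(-19982 + 40049) = -35201/20067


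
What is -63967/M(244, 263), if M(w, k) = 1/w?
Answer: -15607948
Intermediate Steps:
-63967/M(244, 263) = -63967/(1/244) = -63967/1/244 = -63967*244 = -15607948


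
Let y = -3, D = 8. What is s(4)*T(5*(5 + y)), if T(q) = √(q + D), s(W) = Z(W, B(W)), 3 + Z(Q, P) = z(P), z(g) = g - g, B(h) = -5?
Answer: -9*√2 ≈ -12.728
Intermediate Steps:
z(g) = 0
Z(Q, P) = -3 (Z(Q, P) = -3 + 0 = -3)
s(W) = -3
T(q) = √(8 + q) (T(q) = √(q + 8) = √(8 + q))
s(4)*T(5*(5 + y)) = -3*√(8 + 5*(5 - 3)) = -3*√(8 + 5*2) = -3*√(8 + 10) = -9*√2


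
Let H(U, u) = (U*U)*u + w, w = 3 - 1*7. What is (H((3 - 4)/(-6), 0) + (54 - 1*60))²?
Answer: 100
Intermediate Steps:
w = -4 (w = 3 - 7 = -4)
H(U, u) = -4 + u*U² (H(U, u) = (U*U)*u - 4 = U²*u - 4 = u*U² - 4 = -4 + u*U²)
(H((3 - 4)/(-6), 0) + (54 - 1*60))² = ((-4 + 0*((3 - 4)/(-6))²) + (54 - 1*60))² = ((-4 + 0*(-1*(-⅙))²) + (54 - 60))² = ((-4 + 0*(⅙)²) - 6)² = ((-4 + 0*(1/36)) - 6)² = ((-4 + 0) - 6)² = (-4 - 6)² = (-10)² = 100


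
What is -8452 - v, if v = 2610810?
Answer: -2619262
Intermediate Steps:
-8452 - v = -8452 - 1*2610810 = -8452 - 2610810 = -2619262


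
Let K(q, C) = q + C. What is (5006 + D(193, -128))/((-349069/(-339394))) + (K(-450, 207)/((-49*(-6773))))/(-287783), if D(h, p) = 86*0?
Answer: 23181378433223047613/4762725296244097 ≈ 4867.3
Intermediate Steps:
D(h, p) = 0
K(q, C) = C + q
(5006 + D(193, -128))/((-349069/(-339394))) + (K(-450, 207)/((-49*(-6773))))/(-287783) = (5006 + 0)/((-349069/(-339394))) + ((207 - 450)/((-49*(-6773))))/(-287783) = 5006/((-349069*(-1)/339394)) - 243/331877*(-1/287783) = 5006/((-1*(-349069/339394))) - 243*1/331877*(-1/287783) = 5006/(349069/339394) - 243/331877*(-1/287783) = 5006*(339394/349069) + 243/95508558691 = 1699006364/349069 + 243/95508558691 = 23181378433223047613/4762725296244097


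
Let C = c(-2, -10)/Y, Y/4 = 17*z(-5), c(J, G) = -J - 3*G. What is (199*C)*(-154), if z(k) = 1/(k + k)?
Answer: 2451680/17 ≈ 1.4422e+5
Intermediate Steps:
z(k) = 1/(2*k)
Y = -34/5 (Y = 4*(17*((½)/(-5))) = 4*(17*((½)*(-⅕))) = 4*(17*(-⅒)) = 4*(-17/10) = -34/5 ≈ -6.8000)
C = -80/17 (C = (-1*(-2) - 3*(-10))/(-34/5) = (2 + 30)*(-5/34) = 32*(-5/34) = -80/17 ≈ -4.7059)
(199*C)*(-154) = (199*(-80/17))*(-154) = -15920/17*(-154) = 2451680/17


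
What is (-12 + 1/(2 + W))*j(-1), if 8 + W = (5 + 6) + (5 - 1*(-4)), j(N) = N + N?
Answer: 167/7 ≈ 23.857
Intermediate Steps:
j(N) = 2*N
W = 12 (W = -8 + ((5 + 6) + (5 - 1*(-4))) = -8 + (11 + (5 + 4)) = -8 + (11 + 9) = -8 + 20 = 12)
(-12 + 1/(2 + W))*j(-1) = (-12 + 1/(2 + 12))*(2*(-1)) = (-12 + 1/14)*(-2) = -167/14*(-2) = 167/7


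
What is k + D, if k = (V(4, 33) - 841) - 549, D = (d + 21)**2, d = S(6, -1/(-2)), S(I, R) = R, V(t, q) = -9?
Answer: -3747/4 ≈ -936.75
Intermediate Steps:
d = 1/2 (d = -1/(-2) = -1*(-1/2) = 1/2 ≈ 0.50000)
D = 1849/4 (D = (1/2 + 21)**2 = (43/2)**2 = 1849/4 ≈ 462.25)
k = -1399 (k = (-9 - 841) - 549 = -850 - 549 = -1399)
k + D = -1399 + 1849/4 = -3747/4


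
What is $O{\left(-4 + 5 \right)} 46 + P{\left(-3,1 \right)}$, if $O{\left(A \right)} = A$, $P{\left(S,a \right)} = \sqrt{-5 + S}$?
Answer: $46 + 2 i \sqrt{2} \approx 46.0 + 2.8284 i$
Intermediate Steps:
$O{\left(-4 + 5 \right)} 46 + P{\left(-3,1 \right)} = \left(-4 + 5\right) 46 + \sqrt{-5 - 3} = 1 \cdot 46 + \sqrt{-8} = 46 + 2 i \sqrt{2}$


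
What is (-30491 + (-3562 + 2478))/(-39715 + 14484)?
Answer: 31575/25231 ≈ 1.2514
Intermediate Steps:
(-30491 + (-3562 + 2478))/(-39715 + 14484) = (-30491 - 1084)/(-25231) = -31575*(-1/25231) = 31575/25231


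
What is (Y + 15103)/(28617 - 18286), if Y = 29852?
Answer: 44955/10331 ≈ 4.3515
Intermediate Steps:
(Y + 15103)/(28617 - 18286) = (29852 + 15103)/(28617 - 18286) = 44955/10331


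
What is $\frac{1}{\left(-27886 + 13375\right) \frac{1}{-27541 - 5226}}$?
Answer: $\frac{4681}{2073} \approx 2.2581$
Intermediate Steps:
$\frac{1}{\left(-27886 + 13375\right) \frac{1}{-27541 - 5226}} = \frac{1}{\left(-14511\right) \frac{1}{-27541 - 5226}} = \frac{1}{\left(-14511\right) \frac{1}{-32767}} = \frac{1}{\left(-14511\right) \left(- \frac{1}{32767}\right)} = \frac{1}{\frac{2073}{4681}} = \frac{4681}{2073}$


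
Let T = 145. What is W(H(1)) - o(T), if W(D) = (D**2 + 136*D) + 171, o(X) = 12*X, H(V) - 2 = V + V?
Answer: -1009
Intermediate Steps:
H(V) = 2 + 2*V (H(V) = 2 + (V + V) = 2 + 2*V)
W(D) = 171 + D**2 + 136*D
W(H(1)) - o(T) = (171 + (2 + 2*1)**2 + 136*(2 + 2*1)) - 12*145 = (171 + (2 + 2)**2 + 136*(2 + 2)) - 1*1740 = (171 + 4**2 + 136*4) - 1740 = (171 + 16 + 544) - 1740 = 731 - 1740 = -1009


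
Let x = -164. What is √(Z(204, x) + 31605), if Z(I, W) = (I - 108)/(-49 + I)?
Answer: 3*√84369445/155 ≈ 177.78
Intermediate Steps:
Z(I, W) = (-108 + I)/(-49 + I)
√(Z(204, x) + 31605) = √((-108 + 204)/(-49 + 204) + 31605) = √(96/155 + 31605) = √(4898871/155) = 3*√84369445/155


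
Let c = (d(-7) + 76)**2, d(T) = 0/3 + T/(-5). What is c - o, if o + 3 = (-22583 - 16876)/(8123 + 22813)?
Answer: 1545520153/257800 ≈ 5995.0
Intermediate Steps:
o = -44089/10312 (o = -3 + (-22583 - 16876)/(8123 + 22813) = -3 - 39459/30936 = -3 - 39459*1/30936 = -3 - 13153/10312 = -44089/10312 ≈ -4.2755)
d(T) = -T/5 (d(T) = 0*(1/3) + T*(-1/5) = 0 - T/5 = -T/5)
c = 149769/25 (c = (-1/5*(-7) + 76)**2 = (7/5 + 76)**2 = (387/5)**2 = 149769/25 ≈ 5990.8)
c - o = 149769/25 - 1*(-44089/10312) = 149769/25 + 44089/10312 = 1545520153/257800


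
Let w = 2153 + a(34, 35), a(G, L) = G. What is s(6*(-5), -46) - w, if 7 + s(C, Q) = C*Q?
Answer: -814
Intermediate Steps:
s(C, Q) = -7 + C*Q
w = 2187 (w = 2153 + 34 = 2187)
s(6*(-5), -46) - w = (-7 + (6*(-5))*(-46)) - 1*2187 = (-7 - 30*(-46)) - 2187 = (-7 + 1380) - 2187 = 1373 - 2187 = -814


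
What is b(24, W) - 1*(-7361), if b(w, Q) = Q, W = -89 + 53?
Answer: 7325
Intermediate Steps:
W = -36
b(24, W) - 1*(-7361) = -36 - 1*(-7361) = -36 + 7361 = 7325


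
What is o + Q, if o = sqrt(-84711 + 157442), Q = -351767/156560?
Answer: -351767/156560 + sqrt(72731) ≈ 267.44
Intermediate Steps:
Q = -351767/156560 (Q = -351767*1/156560 = -351767/156560 ≈ -2.2468)
o = sqrt(72731) ≈ 269.69
o + Q = sqrt(72731) - 351767/156560 = -351767/156560 + sqrt(72731)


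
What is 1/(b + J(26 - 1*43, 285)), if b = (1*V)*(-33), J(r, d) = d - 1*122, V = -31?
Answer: 1/1186 ≈ 0.00084317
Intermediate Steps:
J(r, d) = -122 + d (J(r, d) = d - 122 = -122 + d)
b = 1023 (b = (1*(-31))*(-33) = -31*(-33) = 1023)
1/(b + J(26 - 1*43, 285)) = 1/(1023 + (-122 + 285)) = 1/(1023 + 163) = 1/1186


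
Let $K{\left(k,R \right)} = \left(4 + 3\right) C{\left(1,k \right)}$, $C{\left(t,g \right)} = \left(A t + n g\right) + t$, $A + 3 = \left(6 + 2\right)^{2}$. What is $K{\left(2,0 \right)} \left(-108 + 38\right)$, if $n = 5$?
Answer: $-35280$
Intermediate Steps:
$A = 61$ ($A = -3 + \left(6 + 2\right)^{2} = -3 + 8^{2} = -3 + 64 = 61$)
$C{\left(t,g \right)} = 5 g + 62 t$ ($C{\left(t,g \right)} = \left(61 t + 5 g\right) + t = \left(5 g + 61 t\right) + t = 5 g + 62 t$)
$K{\left(k,R \right)} = 434 + 35 k$ ($K{\left(k,R \right)} = \left(4 + 3\right) \left(5 k + 62 \cdot 1\right) = 7 \left(5 k + 62\right) = 7 \left(62 + 5 k\right) = 434 + 35 k$)
$K{\left(2,0 \right)} \left(-108 + 38\right) = \left(434 + 35 \cdot 2\right) \left(-108 + 38\right) = \left(434 + 70\right) \left(-70\right) = 504 \left(-70\right) = -35280$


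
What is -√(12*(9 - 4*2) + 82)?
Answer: -√94 ≈ -9.6954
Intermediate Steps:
-√(12*(9 - 4*2) + 82) = -√(12*(9 - 8) + 82) = -√(12*1 + 82) = -√(12 + 82) = -√94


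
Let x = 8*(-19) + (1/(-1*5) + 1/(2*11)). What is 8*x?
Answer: -66948/55 ≈ -1217.2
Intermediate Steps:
x = -16737/110 (x = -152 + (1/(-5) + (½)*(1/11)) = -152 + (1*(-⅕) + 1/22) = -152 + (-⅕ + 1/22) = -152 - 17/110 = -16737/110 ≈ -152.15)
8*x = 8*(-16737/110) = -66948/55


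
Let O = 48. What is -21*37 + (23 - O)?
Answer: -802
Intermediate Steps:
-21*37 + (23 - O) = -21*37 + (23 - 1*48) = -777 + (23 - 48) = -777 - 25 = -802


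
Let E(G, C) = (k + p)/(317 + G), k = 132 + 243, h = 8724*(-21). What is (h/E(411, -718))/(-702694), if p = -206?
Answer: 5129712/4567511 ≈ 1.1231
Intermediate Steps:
h = -183204
k = 375
E(G, C) = 169/(317 + G) (E(G, C) = (375 - 206)/(317 + G) = 169/(317 + G))
(h/E(411, -718))/(-702694) = -183204/(169/(317 + 411))/(-702694) = -183204/(169/728)*(-1/702694) = -183204/(169*(1/728))*(-1/702694) = -183204/13/56*(-1/702694) = -183204*56/13*(-1/702694) = -10259424/13*(-1/702694) = 5129712/4567511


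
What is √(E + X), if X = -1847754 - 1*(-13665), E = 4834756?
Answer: √3000667 ≈ 1732.2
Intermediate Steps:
X = -1834089 (X = -1847754 + 13665 = -1834089)
√(E + X) = √(4834756 - 1834089) = √3000667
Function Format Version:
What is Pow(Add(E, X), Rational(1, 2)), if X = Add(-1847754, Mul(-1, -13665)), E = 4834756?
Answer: Pow(3000667, Rational(1, 2)) ≈ 1732.2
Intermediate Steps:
X = -1834089 (X = Add(-1847754, 13665) = -1834089)
Pow(Add(E, X), Rational(1, 2)) = Pow(Add(4834756, -1834089), Rational(1, 2)) = Pow(3000667, Rational(1, 2))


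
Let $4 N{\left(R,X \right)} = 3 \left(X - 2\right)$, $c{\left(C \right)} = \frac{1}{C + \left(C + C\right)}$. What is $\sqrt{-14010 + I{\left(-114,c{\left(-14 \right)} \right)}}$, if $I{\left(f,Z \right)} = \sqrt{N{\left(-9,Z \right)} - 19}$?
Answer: $\frac{\sqrt{-2745960 + 7 i \sqrt{16086}}}{14} \approx 0.019134 + 118.36 i$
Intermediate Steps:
$c{\left(C \right)} = \frac{1}{3 C}$ ($c{\left(C \right)} = \frac{1}{C + 2 C} = \frac{1}{3 C}$)
$N{\left(R,X \right)} = - \frac{3}{2} + \frac{3 X}{4}$ ($N{\left(R,X \right)} = \frac{3 \left(X - 2\right)}{4} = \frac{3 \left(-2 + X\right)}{4} = \frac{-6 + 3 X}{4} = - \frac{3}{2} + \frac{3 X}{4}$)
$I{\left(f,Z \right)} = \sqrt{- \frac{41}{2} + \frac{3 Z}{4}}$ ($I{\left(f,Z \right)} = \sqrt{\left(- \frac{3}{2} + \frac{3 Z}{4}\right) - 19} = \sqrt{- \frac{41}{2} + \frac{3 Z}{4}}$)
$\sqrt{-14010 + I{\left(-114,c{\left(-14 \right)} \right)}} = \sqrt{-14010 + \frac{\sqrt{-82 + 3 \frac{1}{3 \left(-14\right)}}}{2}} = \sqrt{-14010 + \frac{\sqrt{-82 + 3 \cdot \frac{1}{3} \left(- \frac{1}{14}\right)}}{2}} = \sqrt{-14010 + \frac{\sqrt{-82 + 3 \left(- \frac{1}{42}\right)}}{2}} = \sqrt{-14010 + \frac{\sqrt{-82 - \frac{1}{14}}}{2}} = \sqrt{-14010 + \frac{\sqrt{- \frac{1149}{14}}}{2}} = \sqrt{-14010 + \frac{\frac{1}{14} i \sqrt{16086}}{2}} = \sqrt{-14010 + \frac{i \sqrt{16086}}{28}}$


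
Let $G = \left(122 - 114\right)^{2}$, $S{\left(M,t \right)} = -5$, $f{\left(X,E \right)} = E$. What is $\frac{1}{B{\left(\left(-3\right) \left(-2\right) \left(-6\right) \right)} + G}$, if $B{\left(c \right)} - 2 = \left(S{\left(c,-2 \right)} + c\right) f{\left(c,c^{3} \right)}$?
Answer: $\frac{1}{1912962} \approx 5.2275 \cdot 10^{-7}$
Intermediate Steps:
$B{\left(c \right)} = 2 + c^{3} \left(-5 + c\right)$ ($B{\left(c \right)} = 2 + \left(-5 + c\right) c^{3} = 2 + c^{3} \left(-5 + c\right)$)
$G = 64$ ($G = 8^{2} = 64$)
$\frac{1}{B{\left(\left(-3\right) \left(-2\right) \left(-6\right) \right)} + G} = \frac{1}{\left(2 + \left(\left(-3\right) \left(-2\right) \left(-6\right)\right)^{4} - 5 \left(\left(-3\right) \left(-2\right) \left(-6\right)\right)^{3}\right) + 64} = \frac{1}{\left(2 + \left(6 \left(-6\right)\right)^{4} - 5 \left(6 \left(-6\right)\right)^{3}\right) + 64} = \frac{1}{\left(2 + \left(-36\right)^{4} - 5 \left(-36\right)^{3}\right) + 64} = \frac{1}{\left(2 + 1679616 - -233280\right) + 64} = \frac{1}{\left(2 + 1679616 + 233280\right) + 64} = \frac{1}{1912898 + 64} = \frac{1}{1912962}$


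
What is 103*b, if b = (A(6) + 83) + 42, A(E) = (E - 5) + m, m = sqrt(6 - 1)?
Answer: 12978 + 103*sqrt(5) ≈ 13208.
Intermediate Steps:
m = sqrt(5) ≈ 2.2361
A(E) = -5 + E + sqrt(5) (A(E) = (E - 5) + sqrt(5) = (-5 + E) + sqrt(5) = -5 + E + sqrt(5))
b = 126 + sqrt(5) (b = ((-5 + 6 + sqrt(5)) + 83) + 42 = ((1 + sqrt(5)) + 83) + 42 = (84 + sqrt(5)) + 42 = 126 + sqrt(5) ≈ 128.24)
103*b = 103*(126 + sqrt(5)) = 12978 + 103*sqrt(5)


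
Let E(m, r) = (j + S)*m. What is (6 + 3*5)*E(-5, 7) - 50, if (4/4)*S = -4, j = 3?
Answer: 55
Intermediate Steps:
S = -4
E(m, r) = -m (E(m, r) = (3 - 4)*m = -m)
(6 + 3*5)*E(-5, 7) - 50 = (6 + 3*5)*(-1*(-5)) - 50 = (6 + 15)*5 - 50 = 21*5 - 50 = 105 - 50 = 55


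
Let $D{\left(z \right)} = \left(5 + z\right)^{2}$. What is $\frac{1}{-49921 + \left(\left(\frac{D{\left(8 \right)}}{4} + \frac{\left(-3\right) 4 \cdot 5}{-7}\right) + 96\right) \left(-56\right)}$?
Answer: $- \frac{1}{58143} \approx -1.7199 \cdot 10^{-5}$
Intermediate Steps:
$\frac{1}{-49921 + \left(\left(\frac{D{\left(8 \right)}}{4} + \frac{\left(-3\right) 4 \cdot 5}{-7}\right) + 96\right) \left(-56\right)} = \frac{1}{-49921 + \left(\left(\frac{\left(5 + 8\right)^{2}}{4} + \frac{\left(-3\right) 4 \cdot 5}{-7}\right) + 96\right) \left(-56\right)} = \frac{1}{-49921 + \left(\left(13^{2} \cdot \frac{1}{4} + \left(-12\right) 5 \left(- \frac{1}{7}\right)\right) + 96\right) \left(-56\right)} = \frac{1}{-49921 + \left(\left(169 \cdot \frac{1}{4} - - \frac{60}{7}\right) + 96\right) \left(-56\right)} = \frac{1}{-49921 + \left(\left(\frac{169}{4} + \frac{60}{7}\right) + 96\right) \left(-56\right)} = \frac{1}{-49921 + \left(\frac{1423}{28} + 96\right) \left(-56\right)} = \frac{1}{-49921 + \frac{4111}{28} \left(-56\right)} = \frac{1}{-49921 - 8222} = \frac{1}{-58143} = - \frac{1}{58143}$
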